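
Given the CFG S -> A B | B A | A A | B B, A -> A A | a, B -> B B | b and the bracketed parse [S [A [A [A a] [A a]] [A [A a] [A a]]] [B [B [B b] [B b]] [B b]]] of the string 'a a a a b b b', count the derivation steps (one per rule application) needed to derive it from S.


Every bracketed nonterminal node [X ...] in the tree is produced by exactly one rule application.
Reading the tree off as a leftmost derivation:
  Step 1: S  =>  A B   (applied S -> A B)
  Step 2: A B  =>  A A B   (applied A -> A A)
  Step 3: A A B  =>  A A A B   (applied A -> A A)
  Step 4: A A A B  =>  a A A B   (applied A -> a)
  Step 5: a A A B  =>  a a A B   (applied A -> a)
  Step 6: a a A B  =>  a a A A B   (applied A -> A A)
  Step 7: a a A A B  =>  a a a A B   (applied A -> a)
  Step 8: a a a A B  =>  a a a a B   (applied A -> a)
  Step 9: a a a a B  =>  a a a a B B   (applied B -> B B)
  Step 10: a a a a B B  =>  a a a a B B B   (applied B -> B B)
  Step 11: a a a a B B B  =>  a a a a b B B   (applied B -> b)
  Step 12: a a a a b B B  =>  a a a a b b B   (applied B -> b)
  Step 13: a a a a b b B  =>  a a a a b b b   (applied B -> b)
Final yield: a a a a b b b
Total rewrite steps: 13

13


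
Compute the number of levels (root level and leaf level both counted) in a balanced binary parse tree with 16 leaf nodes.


In a balanced binary tree with n leaves the deepest leaf is ceil(log2(n)) edges below the root,
so counting node levels inclusive of root and leaves gives ceil(log2(n)) + 1 levels.
log2(16) = 4.0000
ceil(4.0000) = 4
levels = 4 + 1 = 5

5


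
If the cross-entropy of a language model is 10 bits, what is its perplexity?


Perplexity formula: PP = 2^H
H = 10
PP = 2^10
PP = 2^10 = 1024

1024


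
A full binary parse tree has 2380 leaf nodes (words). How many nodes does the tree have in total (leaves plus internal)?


Leaf nodes (terminals): 2380
Internal nodes = n - 1 = 2380 - 1 = 2379
Total = leaves + internal = 2380 + 2379 = 4759

4759


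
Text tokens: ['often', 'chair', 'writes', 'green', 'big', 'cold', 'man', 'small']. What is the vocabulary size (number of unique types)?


Listing all tokens and tracking unique types:
  Token 1: 'often' -> NEW (unique so far: 1)
  Token 2: 'chair' -> NEW (unique so far: 2)
  Token 3: 'writes' -> NEW (unique so far: 3)
  Token 4: 'green' -> NEW (unique so far: 4)
  Token 5: 'big' -> NEW (unique so far: 5)
  Token 6: 'cold' -> NEW (unique so far: 6)
  Token 7: 'man' -> NEW (unique so far: 7)
  Token 8: 'small' -> NEW (unique so far: 8)
Unique types: ('big', 'chair', 'cold', 'green', 'man', 'often', 'small', 'writes')
Vocabulary size: 8

8


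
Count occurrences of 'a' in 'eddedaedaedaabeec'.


Scanning 'eddedaedaedaabeec' for 'a':
  Position 5: 'a' -> MATCH (count: 1)
  Position 8: 'a' -> MATCH (count: 2)
  Position 11: 'a' -> MATCH (count: 3)
  Position 12: 'a' -> MATCH (count: 4)
Total occurrences of 'a': 4

4


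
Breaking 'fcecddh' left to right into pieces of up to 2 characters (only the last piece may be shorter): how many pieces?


'fcecddh' has 7 characters.
Chunking with max size 2:
  Chunk 1: 'fc' (positions 0-1)
  Chunk 2: 'ec' (positions 2-3)
  Chunk 3: 'dd' (positions 4-5)
  Chunk 4: 'h' (positions 6-6)
Total chunks: ceil(7 / 2) = 4

4


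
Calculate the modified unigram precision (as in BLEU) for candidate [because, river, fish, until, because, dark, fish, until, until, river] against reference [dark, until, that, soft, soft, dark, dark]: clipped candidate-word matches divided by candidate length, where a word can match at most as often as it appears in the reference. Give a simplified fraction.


Reference word counts: {'dark': 3, 'soft': 2, 'that': 1, 'until': 1}
Checking each candidate word (with clipping):
  'because' -> not in reference -> no match (matches: 0)
  'river' -> not in reference -> no match (matches: 0)
  'fish' -> not in reference -> no match (matches: 0)
  'until' -> in reference (ref count 1, used 1/1) -> match (matches: 1)
  'because' -> not in reference -> no match (matches: 1)
  'dark' -> in reference (ref count 3, used 1/3) -> match (matches: 2)
  'fish' -> not in reference -> no match (matches: 2)
  'until' -> ref count 1 already used up (1/1) -> clipped, no match (matches: 2)
  'until' -> ref count 1 already used up (1/1) -> clipped, no match (matches: 2)
  'river' -> not in reference -> no match (matches: 2)
Clipped matches: 2, Candidate length: 10
Precision = 2/10 = 1/5

1/5


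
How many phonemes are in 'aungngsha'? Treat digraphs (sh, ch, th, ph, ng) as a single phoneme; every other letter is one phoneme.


Parsing 'aungngsha' greedily, digraphs first:
  'a' -> vowel phoneme (phonemes so far: 1)
  'u' -> vowel phoneme (phonemes so far: 2)
  'ng' -> digraph (1 consonant phoneme) (phonemes so far: 3)
  'ng' -> digraph (1 consonant phoneme) (phonemes so far: 4)
  'sh' -> digraph (1 consonant phoneme) (phonemes so far: 5)
  'a' -> vowel phoneme (phonemes so far: 6)
Total phonemes: 6

6


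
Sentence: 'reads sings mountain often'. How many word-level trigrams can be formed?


Word trigrams from [4] words:
  Trigram 1: (reads sings mountain)
  Trigram 2: (sings mountain often)
Total word trigrams: 4 - 2 = 2

2


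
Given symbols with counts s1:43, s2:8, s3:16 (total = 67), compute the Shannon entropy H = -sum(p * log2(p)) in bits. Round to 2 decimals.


Computing entropy H = -sum(p_i * log2(p_i)):
  s1: p = 43/67 = 0.6418, -p*log2(p) = 0.4106
  s2: p = 8/67 = 0.1194, -p*log2(p) = 0.3661
  s3: p = 16/67 = 0.2388, -p*log2(p) = 0.4934
H = sum of terms = 1.2701
Rounded to 2 decimals: 1.27

1.27


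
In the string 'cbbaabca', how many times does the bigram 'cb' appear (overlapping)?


Scanning 'cbbaabca' for bigram 'cb':
  Position 0: 'cb' -> MATCH
  Position 1: 'bb' -> no
  Position 2: 'ba' -> no
  Position 3: 'aa' -> no
  Position 4: 'ab' -> no
  Position 5: 'bc' -> no
  Position 6: 'ca' -> no
Total matches: 1

1


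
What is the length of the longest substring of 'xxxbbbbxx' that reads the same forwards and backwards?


Scanning 'xxxbbbbxx' for palindromic substrings.
Substring at positions 1-8: 'xxbbbbxx'.
Check: reverse('xxbbbbxx') = 'xxbbbbxx' -> palindrome confirmed.
Neighbouring characters ('x' / '-') break symmetry, so it cannot extend further.
No longer palindromic substring exists; longest length = 8

8


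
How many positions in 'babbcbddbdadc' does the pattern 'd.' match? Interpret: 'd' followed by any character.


Pattern: d. means 'd' followed by any character.
Scanning 'babbcbddbdadc' position-by-position:
  Pos 0: window 'ba' -> no
  Pos 1: window 'ab' -> no
  Pos 2: window 'bb' -> no
  Pos 3: window 'bc' -> no
  Pos 4: window 'cb' -> no
  Pos 5: window 'bd' -> no
  Pos 6: window 'dd' -> MATCH
  Pos 7: window 'db' -> MATCH
  Pos 8: window 'bd' -> no
  Pos 9: window 'da' -> MATCH
  Pos 10: window 'ad' -> no
  Pos 11: window 'dc' -> MATCH
  Pos 12: window 'c' -> no
Total matches: 4

4


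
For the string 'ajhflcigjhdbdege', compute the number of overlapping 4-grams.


String 'ajhflcigjhdbdege' has length L = 16.
Number of overlapping n-grams = L - n + 1
Substituting: 16 - 4 + 1 = 13

13


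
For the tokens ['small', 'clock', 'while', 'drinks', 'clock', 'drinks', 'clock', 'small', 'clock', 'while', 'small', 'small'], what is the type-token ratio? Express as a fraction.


Tokens: 12
Unique types: ('clock', 'drinks', 'small', 'while') = 4
TTR = 4/12
Simplify: divide both by 4 -> 1/3
TTR = 1/3

1/3


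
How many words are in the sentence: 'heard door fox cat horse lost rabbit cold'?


Counting words by splitting on spaces:
  Word 1: 'heard'
  Word 2: 'door'
  Word 3: 'fox'
  Word 4: 'cat'
  Word 5: 'horse'
  Word 6: 'lost'
  Word 7: 'rabbit'
  Word 8: 'cold'
Total words: 8

8


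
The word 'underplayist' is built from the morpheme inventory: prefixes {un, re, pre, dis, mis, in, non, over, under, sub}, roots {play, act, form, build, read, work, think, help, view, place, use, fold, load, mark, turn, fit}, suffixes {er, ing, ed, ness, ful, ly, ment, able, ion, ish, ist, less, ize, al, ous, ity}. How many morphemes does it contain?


Segmenting 'underplayist' against the inventory:
  'under' -> prefix (morpheme 1)
  'play' -> root (morpheme 2)
  'ist' -> suffix (morpheme 3)
Total morphemes: 3

3


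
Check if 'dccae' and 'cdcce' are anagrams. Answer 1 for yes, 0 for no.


Sort characters of 'dccae': 'accde'
Sort characters of 'cdcce': 'cccde'
Sorted forms differ -> they are NOT anagrams
Result: 0

0


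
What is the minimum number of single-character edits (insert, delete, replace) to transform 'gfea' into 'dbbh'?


Building DP table for s1='gfea' (len 4) and s2='dbbh' (len 4):
       d  b  b  h
    0  1  2  3  4
  g 1  1  2  3  4
  f 2  2  2  3  4
  e 3  3  3  3  4
  a 4  4  4  4  4
Edit distance = dp[4][4] = 4

4


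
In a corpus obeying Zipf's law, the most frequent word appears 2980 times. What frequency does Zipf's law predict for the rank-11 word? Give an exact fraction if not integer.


Zipf's law: freq(rank) = f1 / rank
f1 = 2980, rank = 11
freq = 2980 / 11
GCD(2980, 11) = 1
Simplified: 2980/11

2980/11


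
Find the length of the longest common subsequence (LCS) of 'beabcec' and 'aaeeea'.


DP table for LCS of 'beabcec' and 'aaeeea':
       a  a  e  e  e  a
    0  0  0  0  0  0  0
  b 0  0  0  0  0  0  0
  e 0  0  0  1  1  1  1
  a 0  1  1  1  1  1  2
  b 0  1  1  1  1  1  2
  c 0  1  1  1  1  1  2
  e 0  1  1  2  2  2  2
  c 0  1  1  2  2  2  2
LCS: 'ea'
LCS length = 2

2


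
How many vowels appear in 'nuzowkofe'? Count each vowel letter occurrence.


Scanning each character of 'nuzowkofe':
  Position 1: 'n' -> consonant (running count: 0)
  Position 2: 'u' -> vowel (running count: 1)
  Position 3: 'z' -> consonant (running count: 1)
  Position 4: 'o' -> vowel (running count: 2)
  Position 5: 'w' -> consonant (running count: 2)
  Position 6: 'k' -> consonant (running count: 2)
  Position 7: 'o' -> vowel (running count: 3)
  Position 8: 'f' -> consonant (running count: 3)
  Position 9: 'e' -> vowel (running count: 4)
Total vowels: 4

4


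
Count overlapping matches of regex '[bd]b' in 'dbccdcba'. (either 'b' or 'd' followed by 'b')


Pattern: [bd]b means either 'b' or 'd' followed by 'b'.
Scanning 'dbccdcba' position-by-position:
  Pos 0: window 'db' -> MATCH
  Pos 1: window 'bc' -> no
  Pos 2: window 'cc' -> no
  Pos 3: window 'cd' -> no
  Pos 4: window 'dc' -> no
  Pos 5: window 'cb' -> no
  Pos 6: window 'ba' -> no
  Pos 7: window 'a' -> no
Total matches: 1

1


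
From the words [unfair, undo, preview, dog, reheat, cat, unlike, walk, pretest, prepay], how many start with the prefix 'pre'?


Checking each word for prefix 'pre':
  'unfair' -> no (count: 0)
  'undo' -> no (count: 0)
  'preview' -> YES, starts with 'pre' (count: 1)
  'dog' -> no (count: 1)
  'reheat' -> no (count: 1)
  'cat' -> no (count: 1)
  'unlike' -> no (count: 1)
  'walk' -> no (count: 1)
  'pretest' -> YES, starts with 'pre' (count: 2)
  'prepay' -> YES, starts with 'pre' (count: 3)
Total with prefix 'pre': 3

3


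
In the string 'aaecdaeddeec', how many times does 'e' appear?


Scanning 'aaecdaeddeec' for 'e':
  Position 2: 'e' -> MATCH (count: 1)
  Position 6: 'e' -> MATCH (count: 2)
  Position 9: 'e' -> MATCH (count: 3)
  Position 10: 'e' -> MATCH (count: 4)
Total occurrences of 'e': 4

4


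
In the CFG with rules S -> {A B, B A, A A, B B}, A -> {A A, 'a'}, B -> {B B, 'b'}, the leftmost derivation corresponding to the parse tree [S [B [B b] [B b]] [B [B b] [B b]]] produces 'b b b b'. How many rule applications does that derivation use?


Every bracketed nonterminal node [X ...] in the tree is produced by exactly one rule application.
Reading the tree off as a leftmost derivation:
  Step 1: S  =>  B B   (applied S -> B B)
  Step 2: B B  =>  B B B   (applied B -> B B)
  Step 3: B B B  =>  b B B   (applied B -> b)
  Step 4: b B B  =>  b b B   (applied B -> b)
  Step 5: b b B  =>  b b B B   (applied B -> B B)
  Step 6: b b B B  =>  b b b B   (applied B -> b)
  Step 7: b b b B  =>  b b b b   (applied B -> b)
Final yield: b b b b
Total rewrite steps: 7

7


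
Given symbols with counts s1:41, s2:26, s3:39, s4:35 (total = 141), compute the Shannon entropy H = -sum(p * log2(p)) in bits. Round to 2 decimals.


Computing entropy H = -sum(p_i * log2(p_i)):
  s1: p = 41/141 = 0.2908, -p*log2(p) = 0.5182
  s2: p = 26/141 = 0.1844, -p*log2(p) = 0.4498
  s3: p = 39/141 = 0.2766, -p*log2(p) = 0.5128
  s4: p = 35/141 = 0.2482, -p*log2(p) = 0.4990
H = sum of terms = 1.9798
Rounded to 2 decimals: 1.98

1.98


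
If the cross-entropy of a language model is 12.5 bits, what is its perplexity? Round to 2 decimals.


Perplexity formula: PP = 2^H
H = 12.5
PP = 2^12.5
Decompose: 2^12.5 = 2^12 * 2^0.5 = 2^12 * sqrt(2)
2^12 = 4096, sqrt(2) ~ 1.4142136
PP ~ 4096 * 1.4142136 = 5792.6189056
Rounded to 2 decimals: 5792.62

5792.62


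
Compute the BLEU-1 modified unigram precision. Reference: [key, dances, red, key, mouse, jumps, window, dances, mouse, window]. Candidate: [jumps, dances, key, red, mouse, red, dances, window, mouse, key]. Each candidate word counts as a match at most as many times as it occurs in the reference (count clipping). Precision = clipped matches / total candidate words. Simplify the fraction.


Reference word counts: {'dances': 2, 'jumps': 1, 'key': 2, 'mouse': 2, 'red': 1, 'window': 2}
Checking each candidate word (with clipping):
  'jumps' -> in reference (ref count 1, used 1/1) -> match (matches: 1)
  'dances' -> in reference (ref count 2, used 1/2) -> match (matches: 2)
  'key' -> in reference (ref count 2, used 1/2) -> match (matches: 3)
  'red' -> in reference (ref count 1, used 1/1) -> match (matches: 4)
  'mouse' -> in reference (ref count 2, used 1/2) -> match (matches: 5)
  'red' -> ref count 1 already used up (1/1) -> clipped, no match (matches: 5)
  'dances' -> in reference (ref count 2, used 2/2) -> match (matches: 6)
  'window' -> in reference (ref count 2, used 1/2) -> match (matches: 7)
  'mouse' -> in reference (ref count 2, used 2/2) -> match (matches: 8)
  'key' -> in reference (ref count 2, used 2/2) -> match (matches: 9)
Clipped matches: 9, Candidate length: 10
Precision = 9/10

9/10


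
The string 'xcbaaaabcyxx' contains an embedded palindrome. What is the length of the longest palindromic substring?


Scanning 'xcbaaaabcyxx' for palindromic substrings.
Substring at positions 1-8: 'cbaaaabc'.
Check: reverse('cbaaaabc') = 'cbaaaabc' -> palindrome confirmed.
Neighbouring characters ('x' / 'y') break symmetry, so it cannot extend further.
No longer palindromic substring exists; longest length = 8

8


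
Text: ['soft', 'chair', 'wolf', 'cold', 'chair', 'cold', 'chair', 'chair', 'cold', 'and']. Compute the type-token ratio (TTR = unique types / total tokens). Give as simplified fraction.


Tokens: 10
Unique types: ('and', 'chair', 'cold', 'soft', 'wolf') = 5
TTR = 5/10
Simplify: divide both by 5 -> 1/2
TTR = 1/2

1/2


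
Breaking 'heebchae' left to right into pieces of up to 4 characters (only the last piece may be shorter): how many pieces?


'heebchae' has 8 characters.
Chunking with max size 4:
  Chunk 1: 'heeb' (positions 0-3)
  Chunk 2: 'chae' (positions 4-7)
Total chunks: ceil(8 / 4) = 2

2


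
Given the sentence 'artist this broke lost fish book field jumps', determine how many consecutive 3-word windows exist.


Word trigrams from [8] words:
  Trigram 1: (artist this broke)
  Trigram 2: (this broke lost)
  Trigram 3: (broke lost fish)
  Trigram 4: (lost fish book)
  Trigram 5: (fish book field)
  Trigram 6: (book field jumps)
Total word trigrams: 8 - 2 = 6

6


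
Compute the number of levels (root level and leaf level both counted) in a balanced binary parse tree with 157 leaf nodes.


In a balanced binary tree with n leaves the deepest leaf is ceil(log2(n)) edges below the root,
so counting node levels inclusive of root and leaves gives ceil(log2(n)) + 1 levels.
log2(157) = 7.2946
ceil(7.2946) = 8
levels = 8 + 1 = 9

9


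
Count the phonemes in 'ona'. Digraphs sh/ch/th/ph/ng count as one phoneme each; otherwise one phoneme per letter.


Parsing 'ona' greedily, digraphs first:
  'o' -> vowel phoneme (phonemes so far: 1)
  'n' -> consonant phoneme (phonemes so far: 2)
  'a' -> vowel phoneme (phonemes so far: 3)
Total phonemes: 3

3


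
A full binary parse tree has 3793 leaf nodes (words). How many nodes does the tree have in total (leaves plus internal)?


Leaf nodes (terminals): 3793
Internal nodes = n - 1 = 3793 - 1 = 3792
Total = leaves + internal = 3793 + 3792 = 7585

7585


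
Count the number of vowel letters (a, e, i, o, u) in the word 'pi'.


Scanning each character of 'pi':
  Position 1: 'p' -> consonant (running count: 0)
  Position 2: 'i' -> vowel (running count: 1)
Total vowels: 1

1


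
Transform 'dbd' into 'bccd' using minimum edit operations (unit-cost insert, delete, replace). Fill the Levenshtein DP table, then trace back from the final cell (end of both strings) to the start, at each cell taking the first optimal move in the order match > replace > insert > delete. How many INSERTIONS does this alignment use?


Edit distance = 3. Backtracking from cell (3, 4) with preference match > replace > insert > delete,
then listing the resulting alignment 'dbd' -> 'bccd' left to right:
  Step 1: insert 'b' [insertion #1]
  Step 2: replace d->c
  Step 3: replace b->c
  Step 4: keep 'd'
Total insertions: 1

1


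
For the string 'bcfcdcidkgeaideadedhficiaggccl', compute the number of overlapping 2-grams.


String 'bcfcdcidkgeaideadedhficiaggccl' has length L = 30.
Number of overlapping n-grams = L - n + 1
Substituting: 30 - 2 + 1 = 29

29


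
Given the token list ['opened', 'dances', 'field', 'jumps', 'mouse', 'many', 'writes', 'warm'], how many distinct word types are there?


Listing all tokens and tracking unique types:
  Token 1: 'opened' -> NEW (unique so far: 1)
  Token 2: 'dances' -> NEW (unique so far: 2)
  Token 3: 'field' -> NEW (unique so far: 3)
  Token 4: 'jumps' -> NEW (unique so far: 4)
  Token 5: 'mouse' -> NEW (unique so far: 5)
  Token 6: 'many' -> NEW (unique so far: 6)
  Token 7: 'writes' -> NEW (unique so far: 7)
  Token 8: 'warm' -> NEW (unique so far: 8)
Unique types: ('dances', 'field', 'jumps', 'many', 'mouse', 'opened', 'warm', 'writes')
Vocabulary size: 8

8


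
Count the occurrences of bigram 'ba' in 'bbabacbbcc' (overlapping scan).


Scanning 'bbabacbbcc' for bigram 'ba':
  Position 0: 'bb' -> no
  Position 1: 'ba' -> MATCH
  Position 2: 'ab' -> no
  Position 3: 'ba' -> MATCH
  Position 4: 'ac' -> no
  Position 5: 'cb' -> no
  Position 6: 'bb' -> no
  Position 7: 'bc' -> no
  Position 8: 'cc' -> no
Total matches: 2

2


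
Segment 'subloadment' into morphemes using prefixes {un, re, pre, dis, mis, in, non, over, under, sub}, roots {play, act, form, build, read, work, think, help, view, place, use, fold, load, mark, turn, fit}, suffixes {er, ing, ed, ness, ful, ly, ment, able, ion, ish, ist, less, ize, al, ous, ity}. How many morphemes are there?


Segmenting 'subloadment' against the inventory:
  'sub' -> prefix (morpheme 1)
  'load' -> root (morpheme 2)
  'ment' -> suffix (morpheme 3)
Total morphemes: 3

3


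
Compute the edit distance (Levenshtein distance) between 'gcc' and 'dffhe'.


Building DP table for s1='gcc' (len 3) and s2='dffhe' (len 5):
       d  f  f  h  e
    0  1  2  3  4  5
  g 1  1  2  3  4  5
  c 2  2  2  3  4  5
  c 3  3  3  3  4  5
Edit distance = dp[3][5] = 5

5


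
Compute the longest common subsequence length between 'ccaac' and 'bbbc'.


DP table for LCS of 'ccaac' and 'bbbc':
       b  b  b  c
    0  0  0  0  0
  c 0  0  0  0  1
  c 0  0  0  0  1
  a 0  0  0  0  1
  a 0  0  0  0  1
  c 0  0  0  0  1
LCS: 'c'
LCS length = 1

1


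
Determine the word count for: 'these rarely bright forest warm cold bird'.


Counting words by splitting on spaces:
  Word 1: 'these'
  Word 2: 'rarely'
  Word 3: 'bright'
  Word 4: 'forest'
  Word 5: 'warm'
  Word 6: 'cold'
  Word 7: 'bird'
Total words: 7

7


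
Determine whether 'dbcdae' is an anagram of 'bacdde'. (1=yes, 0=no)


Sort characters of 'dbcdae': 'abcdde'
Sort characters of 'bacdde': 'abcdde'
Sorted forms match -> they ARE anagrams
Result: 1

1


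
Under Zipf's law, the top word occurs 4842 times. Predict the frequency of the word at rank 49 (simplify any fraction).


Zipf's law: freq(rank) = f1 / rank
f1 = 4842, rank = 49
freq = 4842 / 49
GCD(4842, 49) = 1
Simplified: 4842/49

4842/49


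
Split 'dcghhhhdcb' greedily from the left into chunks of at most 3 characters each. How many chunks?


'dcghhhhdcb' has 10 characters.
Chunking with max size 3:
  Chunk 1: 'dcg' (positions 0-2)
  Chunk 2: 'hhh' (positions 3-5)
  Chunk 3: 'hdc' (positions 6-8)
  Chunk 4: 'b' (positions 9-9)
Total chunks: ceil(10 / 3) = 4

4


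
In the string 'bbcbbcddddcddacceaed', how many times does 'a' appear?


Scanning 'bbcbbcddddcddacceaed' for 'a':
  Position 13: 'a' -> MATCH (count: 1)
  Position 17: 'a' -> MATCH (count: 2)
Total occurrences of 'a': 2

2


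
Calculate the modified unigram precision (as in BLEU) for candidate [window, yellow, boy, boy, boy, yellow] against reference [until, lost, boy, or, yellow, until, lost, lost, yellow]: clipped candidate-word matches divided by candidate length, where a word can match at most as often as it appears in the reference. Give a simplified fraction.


Reference word counts: {'boy': 1, 'lost': 3, 'or': 1, 'until': 2, 'yellow': 2}
Checking each candidate word (with clipping):
  'window' -> not in reference -> no match (matches: 0)
  'yellow' -> in reference (ref count 2, used 1/2) -> match (matches: 1)
  'boy' -> in reference (ref count 1, used 1/1) -> match (matches: 2)
  'boy' -> ref count 1 already used up (1/1) -> clipped, no match (matches: 2)
  'boy' -> ref count 1 already used up (1/1) -> clipped, no match (matches: 2)
  'yellow' -> in reference (ref count 2, used 2/2) -> match (matches: 3)
Clipped matches: 3, Candidate length: 6
Precision = 3/6 = 1/2

1/2


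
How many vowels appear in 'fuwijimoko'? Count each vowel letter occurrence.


Scanning each character of 'fuwijimoko':
  Position 1: 'f' -> consonant (running count: 0)
  Position 2: 'u' -> vowel (running count: 1)
  Position 3: 'w' -> consonant (running count: 1)
  Position 4: 'i' -> vowel (running count: 2)
  Position 5: 'j' -> consonant (running count: 2)
  Position 6: 'i' -> vowel (running count: 3)
  Position 7: 'm' -> consonant (running count: 3)
  Position 8: 'o' -> vowel (running count: 4)
  Position 9: 'k' -> consonant (running count: 4)
  Position 10: 'o' -> vowel (running count: 5)
Total vowels: 5

5


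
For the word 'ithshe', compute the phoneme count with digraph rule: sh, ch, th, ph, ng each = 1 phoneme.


Parsing 'ithshe' greedily, digraphs first:
  'i' -> vowel phoneme (phonemes so far: 1)
  'th' -> digraph (1 consonant phoneme) (phonemes so far: 2)
  'sh' -> digraph (1 consonant phoneme) (phonemes so far: 3)
  'e' -> vowel phoneme (phonemes so far: 4)
Total phonemes: 4

4


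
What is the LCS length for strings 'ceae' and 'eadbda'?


DP table for LCS of 'ceae' and 'eadbda':
       e  a  d  b  d  a
    0  0  0  0  0  0  0
  c 0  0  0  0  0  0  0
  e 0  1  1  1  1  1  1
  a 0  1  2  2  2  2  2
  e 0  1  2  2  2  2  2
LCS: 'ea'
LCS length = 2

2


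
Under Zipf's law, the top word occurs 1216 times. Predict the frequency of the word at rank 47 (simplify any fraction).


Zipf's law: freq(rank) = f1 / rank
f1 = 1216, rank = 47
freq = 1216 / 47
GCD(1216, 47) = 1
Simplified: 1216/47

1216/47


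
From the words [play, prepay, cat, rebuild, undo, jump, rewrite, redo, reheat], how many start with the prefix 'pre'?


Checking each word for prefix 'pre':
  'play' -> no (count: 0)
  'prepay' -> YES, starts with 'pre' (count: 1)
  'cat' -> no (count: 1)
  'rebuild' -> no (count: 1)
  'undo' -> no (count: 1)
  'jump' -> no (count: 1)
  'rewrite' -> no (count: 1)
  'redo' -> no (count: 1)
  'reheat' -> no (count: 1)
Total with prefix 'pre': 1

1


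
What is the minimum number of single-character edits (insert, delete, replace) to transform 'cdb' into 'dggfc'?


Building DP table for s1='cdb' (len 3) and s2='dggfc' (len 5):
       d  g  g  f  c
    0  1  2  3  4  5
  c 1  1  2  3  4  4
  d 2  1  2  3  4  5
  b 3  2  2  3  4  5
Edit distance = dp[3][5] = 5

5


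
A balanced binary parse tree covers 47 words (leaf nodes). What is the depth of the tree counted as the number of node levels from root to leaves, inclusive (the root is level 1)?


In a balanced binary tree with n leaves the deepest leaf is ceil(log2(n)) edges below the root,
so counting node levels inclusive of root and leaves gives ceil(log2(n)) + 1 levels.
log2(47) = 5.5546
ceil(5.5546) = 6
levels = 6 + 1 = 7

7


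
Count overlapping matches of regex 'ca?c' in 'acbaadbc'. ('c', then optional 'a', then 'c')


Pattern: ca?c means 'c', then optional 'a', then 'c'.
Scanning 'acbaadbc' position-by-position:
  Pos 0: window 'acb' -> no
  Pos 1: window 'cba' -> no
  Pos 2: window 'baa' -> no
  Pos 3: window 'aad' -> no
  Pos 4: window 'adb' -> no
  Pos 5: window 'dbc' -> no
  Pos 6: window 'bc' -> no
  Pos 7: window 'c' -> no
Total matches: 0

0


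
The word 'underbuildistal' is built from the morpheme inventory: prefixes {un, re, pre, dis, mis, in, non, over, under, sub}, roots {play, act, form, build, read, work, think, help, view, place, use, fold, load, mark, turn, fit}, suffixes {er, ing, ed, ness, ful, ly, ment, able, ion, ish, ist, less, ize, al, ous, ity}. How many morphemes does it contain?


Segmenting 'underbuildistal' against the inventory:
  'under' -> prefix (morpheme 1)
  'build' -> root (morpheme 2)
  'ist' -> suffix (morpheme 3)
  'al' -> suffix (morpheme 4)
Total morphemes: 4

4


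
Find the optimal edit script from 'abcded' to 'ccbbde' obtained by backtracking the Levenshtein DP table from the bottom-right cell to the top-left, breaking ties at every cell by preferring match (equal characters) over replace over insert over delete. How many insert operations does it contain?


Edit distance = 4. Backtracking from cell (6, 6) with preference match > replace > insert > delete,
then listing the resulting alignment 'abcded' -> 'ccbbde' left to right:
  Step 1: insert 'c' [insertion #1]
  Step 2: replace a->c
  Step 3: keep 'b'
  Step 4: replace c->b
  Step 5: keep 'd'
  Step 6: keep 'e'
  Step 7: delete 'd'
Total insertions: 1

1


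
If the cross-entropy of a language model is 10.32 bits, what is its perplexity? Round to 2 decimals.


Perplexity formula: PP = 2^H
H = 10.32
PP = 2^10.32
Decompose: 2^10.32 = 2^10 * 2^0.32
2^10 = 1024, 2^0.32 ~ 1.2483305
PP ~ 1024 * 1.2483305 = 1278.2904320
Rounded to 2 decimals: 1278.29

1278.29


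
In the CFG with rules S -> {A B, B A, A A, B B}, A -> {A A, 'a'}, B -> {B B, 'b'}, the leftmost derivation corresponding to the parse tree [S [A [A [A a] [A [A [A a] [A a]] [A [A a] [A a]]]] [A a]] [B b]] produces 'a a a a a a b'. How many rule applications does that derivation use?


Every bracketed nonterminal node [X ...] in the tree is produced by exactly one rule application.
Reading the tree off as a leftmost derivation:
  Step 1: S  =>  A B   (applied S -> A B)
  Step 2: A B  =>  A A B   (applied A -> A A)
  Step 3: A A B  =>  A A A B   (applied A -> A A)
  Step 4: A A A B  =>  a A A B   (applied A -> a)
  Step 5: a A A B  =>  a A A A B   (applied A -> A A)
  Step 6: a A A A B  =>  a A A A A B   (applied A -> A A)
  Step 7: a A A A A B  =>  a a A A A B   (applied A -> a)
  Step 8: a a A A A B  =>  a a a A A B   (applied A -> a)
  Step 9: a a a A A B  =>  a a a A A A B   (applied A -> A A)
  Step 10: a a a A A A B  =>  a a a a A A B   (applied A -> a)
  Step 11: a a a a A A B  =>  a a a a a A B   (applied A -> a)
  Step 12: a a a a a A B  =>  a a a a a a B   (applied A -> a)
  Step 13: a a a a a a B  =>  a a a a a a b   (applied B -> b)
Final yield: a a a a a a b
Total rewrite steps: 13

13


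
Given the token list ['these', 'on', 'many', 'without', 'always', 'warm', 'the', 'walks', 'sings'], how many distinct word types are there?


Listing all tokens and tracking unique types:
  Token 1: 'these' -> NEW (unique so far: 1)
  Token 2: 'on' -> NEW (unique so far: 2)
  Token 3: 'many' -> NEW (unique so far: 3)
  Token 4: 'without' -> NEW (unique so far: 4)
  Token 5: 'always' -> NEW (unique so far: 5)
  Token 6: 'warm' -> NEW (unique so far: 6)
  Token 7: 'the' -> NEW (unique so far: 7)
  Token 8: 'walks' -> NEW (unique so far: 8)
  Token 9: 'sings' -> NEW (unique so far: 9)
Unique types: ('always', 'many', 'on', 'sings', 'the', 'these', 'walks', 'warm', 'without')
Vocabulary size: 9

9


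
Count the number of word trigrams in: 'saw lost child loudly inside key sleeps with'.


Word trigrams from [8] words:
  Trigram 1: (saw lost child)
  Trigram 2: (lost child loudly)
  Trigram 3: (child loudly inside)
  Trigram 4: (loudly inside key)
  Trigram 5: (inside key sleeps)
  Trigram 6: (key sleeps with)
Total word trigrams: 8 - 2 = 6

6


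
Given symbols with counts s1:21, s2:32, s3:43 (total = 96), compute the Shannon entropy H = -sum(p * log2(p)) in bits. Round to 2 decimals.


Computing entropy H = -sum(p_i * log2(p_i)):
  s1: p = 21/96 = 0.2188, -p*log2(p) = 0.4796
  s2: p = 32/96 = 0.3333, -p*log2(p) = 0.5283
  s3: p = 43/96 = 0.4479, -p*log2(p) = 0.5190
H = sum of terms = 1.5269
Rounded to 2 decimals: 1.53

1.53


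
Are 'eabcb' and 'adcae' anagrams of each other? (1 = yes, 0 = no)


Sort characters of 'eabcb': 'abbce'
Sort characters of 'adcae': 'aacde'
Sorted forms differ -> they are NOT anagrams
Result: 0

0


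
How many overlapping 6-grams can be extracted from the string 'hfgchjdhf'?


String 'hfgchjdhf' has length L = 9.
Number of overlapping n-grams = L - n + 1
Substituting: 9 - 6 + 1 = 4

4


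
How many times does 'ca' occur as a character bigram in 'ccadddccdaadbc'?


Scanning 'ccadddccdaadbc' for bigram 'ca':
  Position 0: 'cc' -> no
  Position 1: 'ca' -> MATCH
  Position 2: 'ad' -> no
  Position 3: 'dd' -> no
  Position 4: 'dd' -> no
  Position 5: 'dc' -> no
  Position 6: 'cc' -> no
  Position 7: 'cd' -> no
  Position 8: 'da' -> no
  Position 9: 'aa' -> no
  Position 10: 'ad' -> no
  Position 11: 'db' -> no
  Position 12: 'bc' -> no
Total matches: 1

1


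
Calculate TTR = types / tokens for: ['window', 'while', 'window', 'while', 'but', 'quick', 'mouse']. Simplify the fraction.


Tokens: 7
Unique types: ('but', 'mouse', 'quick', 'while', 'window') = 5
TTR = 5/7
Already in lowest terms.

5/7


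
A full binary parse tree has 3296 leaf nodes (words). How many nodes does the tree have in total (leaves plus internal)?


Leaf nodes (terminals): 3296
Internal nodes = n - 1 = 3296 - 1 = 3295
Total = leaves + internal = 3296 + 3295 = 6591

6591


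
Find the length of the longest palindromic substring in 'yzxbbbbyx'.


Scanning 'yzxbbbbyx' for palindromic substrings.
Substring at positions 3-6: 'bbbb'.
Check: reverse('bbbb') = 'bbbb' -> palindrome confirmed.
Neighbouring characters ('x' / 'y') break symmetry, so it cannot extend further.
No longer palindromic substring exists; longest length = 4

4


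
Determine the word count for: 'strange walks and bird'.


Counting words by splitting on spaces:
  Word 1: 'strange'
  Word 2: 'walks'
  Word 3: 'and'
  Word 4: 'bird'
Total words: 4

4


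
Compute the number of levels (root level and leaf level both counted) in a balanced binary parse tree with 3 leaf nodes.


In a balanced binary tree with n leaves the deepest leaf is ceil(log2(n)) edges below the root,
so counting node levels inclusive of root and leaves gives ceil(log2(n)) + 1 levels.
log2(3) = 1.5850
ceil(1.5850) = 2
levels = 2 + 1 = 3

3


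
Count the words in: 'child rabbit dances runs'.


Counting words by splitting on spaces:
  Word 1: 'child'
  Word 2: 'rabbit'
  Word 3: 'dances'
  Word 4: 'runs'
Total words: 4

4


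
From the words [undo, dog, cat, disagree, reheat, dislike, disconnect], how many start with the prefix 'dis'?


Checking each word for prefix 'dis':
  'undo' -> no (count: 0)
  'dog' -> no (count: 0)
  'cat' -> no (count: 0)
  'disagree' -> YES, starts with 'dis' (count: 1)
  'reheat' -> no (count: 1)
  'dislike' -> YES, starts with 'dis' (count: 2)
  'disconnect' -> YES, starts with 'dis' (count: 3)
Total with prefix 'dis': 3

3


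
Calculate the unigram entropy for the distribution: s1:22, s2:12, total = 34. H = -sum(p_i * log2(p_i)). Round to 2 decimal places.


Computing entropy H = -sum(p_i * log2(p_i)):
  s1: p = 22/34 = 0.6471, -p*log2(p) = 0.4064
  s2: p = 12/34 = 0.3529, -p*log2(p) = 0.5303
H = sum of terms = 0.9367
Rounded to 2 decimals: 0.94

0.94


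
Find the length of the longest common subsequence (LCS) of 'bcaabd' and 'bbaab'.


DP table for LCS of 'bcaabd' and 'bbaab':
       b  b  a  a  b
    0  0  0  0  0  0
  b 0  1  1  1  1  1
  c 0  1  1  1  1  1
  a 0  1  1  2  2  2
  a 0  1  1  2  3  3
  b 0  1  2  2  3  4
  d 0  1  2  2  3  4
LCS: 'baab'
LCS length = 4

4


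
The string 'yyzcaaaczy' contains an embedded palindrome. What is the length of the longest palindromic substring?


Scanning 'yyzcaaaczy' for palindromic substrings.
Substring at positions 1-9: 'yzcaaaczy'.
Check: reverse('yzcaaaczy') = 'yzcaaaczy' -> palindrome confirmed.
Neighbouring characters ('y' / '-') break symmetry, so it cannot extend further.
No longer palindromic substring exists; longest length = 9

9


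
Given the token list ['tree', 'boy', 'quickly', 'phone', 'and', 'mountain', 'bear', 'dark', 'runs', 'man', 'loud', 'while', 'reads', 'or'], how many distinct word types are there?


Listing all tokens and tracking unique types:
  Token 1: 'tree' -> NEW (unique so far: 1)
  Token 2: 'boy' -> NEW (unique so far: 2)
  Token 3: 'quickly' -> NEW (unique so far: 3)
  Token 4: 'phone' -> NEW (unique so far: 4)
  Token 5: 'and' -> NEW (unique so far: 5)
  Token 6: 'mountain' -> NEW (unique so far: 6)
  Token 7: 'bear' -> NEW (unique so far: 7)
  Token 8: 'dark' -> NEW (unique so far: 8)
  Token 9: 'runs' -> NEW (unique so far: 9)
  Token 10: 'man' -> NEW (unique so far: 10)
  Token 11: 'loud' -> NEW (unique so far: 11)
  Token 12: 'while' -> NEW (unique so far: 12)
  Token 13: 'reads' -> NEW (unique so far: 13)
  Token 14: 'or' -> NEW (unique so far: 14)
Unique types: ('and', 'bear', 'boy', 'dark', 'loud', 'man', 'mountain', 'or', 'phone', 'quickly', 'reads', 'runs', 'tree', 'while')
Vocabulary size: 14

14


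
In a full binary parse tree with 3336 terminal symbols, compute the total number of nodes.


Leaf nodes (terminals): 3336
Internal nodes = n - 1 = 3336 - 1 = 3335
Total = leaves + internal = 3336 + 3335 = 6671

6671


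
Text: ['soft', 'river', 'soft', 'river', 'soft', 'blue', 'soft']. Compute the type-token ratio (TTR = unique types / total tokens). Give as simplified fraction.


Tokens: 7
Unique types: ('blue', 'river', 'soft') = 3
TTR = 3/7
Already in lowest terms.

3/7


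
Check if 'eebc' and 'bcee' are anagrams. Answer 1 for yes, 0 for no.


Sort characters of 'eebc': 'bcee'
Sort characters of 'bcee': 'bcee'
Sorted forms match -> they ARE anagrams
Result: 1

1


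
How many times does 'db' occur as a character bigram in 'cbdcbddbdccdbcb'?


Scanning 'cbdcbddbdccdbcb' for bigram 'db':
  Position 0: 'cb' -> no
  Position 1: 'bd' -> no
  Position 2: 'dc' -> no
  Position 3: 'cb' -> no
  Position 4: 'bd' -> no
  Position 5: 'dd' -> no
  Position 6: 'db' -> MATCH
  Position 7: 'bd' -> no
  Position 8: 'dc' -> no
  Position 9: 'cc' -> no
  Position 10: 'cd' -> no
  Position 11: 'db' -> MATCH
  Position 12: 'bc' -> no
  Position 13: 'cb' -> no
Total matches: 2

2


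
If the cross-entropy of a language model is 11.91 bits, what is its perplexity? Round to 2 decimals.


Perplexity formula: PP = 2^H
H = 11.91
PP = 2^11.91
Decompose: 2^11.91 = 2^11 * 2^0.91
2^11 = 2048, 2^0.91 ~ 1.8790455
PP ~ 2048 * 1.8790455 = 3848.2851840
Rounded to 2 decimals: 3848.29

3848.29


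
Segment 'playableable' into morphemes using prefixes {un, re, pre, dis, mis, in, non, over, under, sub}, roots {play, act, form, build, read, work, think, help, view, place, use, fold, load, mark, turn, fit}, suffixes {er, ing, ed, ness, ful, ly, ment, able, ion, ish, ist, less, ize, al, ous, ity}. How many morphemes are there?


Segmenting 'playableable' against the inventory:
  'play' -> root (morpheme 1)
  'able' -> suffix (morpheme 2)
  'able' -> suffix (morpheme 3)
Total morphemes: 3

3


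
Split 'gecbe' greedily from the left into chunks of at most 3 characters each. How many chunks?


'gecbe' has 5 characters.
Chunking with max size 3:
  Chunk 1: 'gec' (positions 0-2)
  Chunk 2: 'be' (positions 3-4)
Total chunks: ceil(5 / 3) = 2

2


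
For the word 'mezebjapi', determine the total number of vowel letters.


Scanning each character of 'mezebjapi':
  Position 1: 'm' -> consonant (running count: 0)
  Position 2: 'e' -> vowel (running count: 1)
  Position 3: 'z' -> consonant (running count: 1)
  Position 4: 'e' -> vowel (running count: 2)
  Position 5: 'b' -> consonant (running count: 2)
  Position 6: 'j' -> consonant (running count: 2)
  Position 7: 'a' -> vowel (running count: 3)
  Position 8: 'p' -> consonant (running count: 3)
  Position 9: 'i' -> vowel (running count: 4)
Total vowels: 4

4


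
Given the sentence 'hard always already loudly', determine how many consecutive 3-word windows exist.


Word trigrams from [4] words:
  Trigram 1: (hard always already)
  Trigram 2: (always already loudly)
Total word trigrams: 4 - 2 = 2

2


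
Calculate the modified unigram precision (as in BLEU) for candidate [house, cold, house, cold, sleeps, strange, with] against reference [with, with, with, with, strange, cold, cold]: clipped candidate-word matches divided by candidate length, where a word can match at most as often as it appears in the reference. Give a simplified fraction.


Reference word counts: {'cold': 2, 'strange': 1, 'with': 4}
Checking each candidate word (with clipping):
  'house' -> not in reference -> no match (matches: 0)
  'cold' -> in reference (ref count 2, used 1/2) -> match (matches: 1)
  'house' -> not in reference -> no match (matches: 1)
  'cold' -> in reference (ref count 2, used 2/2) -> match (matches: 2)
  'sleeps' -> not in reference -> no match (matches: 2)
  'strange' -> in reference (ref count 1, used 1/1) -> match (matches: 3)
  'with' -> in reference (ref count 4, used 1/4) -> match (matches: 4)
Clipped matches: 4, Candidate length: 7
Precision = 4/7

4/7


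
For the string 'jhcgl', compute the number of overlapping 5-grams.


String 'jhcgl' has length L = 5.
Number of overlapping n-grams = L - n + 1
Substituting: 5 - 5 + 1 = 1

1


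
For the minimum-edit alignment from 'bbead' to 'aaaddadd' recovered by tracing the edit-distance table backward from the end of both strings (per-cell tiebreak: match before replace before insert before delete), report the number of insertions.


Edit distance = 6. Backtracking from cell (5, 8) with preference match > replace > insert > delete,
then listing the resulting alignment 'bbead' -> 'aaaddadd' left to right:
  Step 1: insert 'a' [insertion #1]
  Step 2: insert 'a' [insertion #2]
  Step 3: replace b->a
  Step 4: replace b->d
  Step 5: replace e->d
  Step 6: keep 'a'
  Step 7: insert 'd' [insertion #3]
  Step 8: keep 'd'
Total insertions: 3

3


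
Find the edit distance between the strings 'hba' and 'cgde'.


Building DP table for s1='hba' (len 3) and s2='cgde' (len 4):
       c  g  d  e
    0  1  2  3  4
  h 1  1  2  3  4
  b 2  2  2  3  4
  a 3  3  3  3  4
Edit distance = dp[3][4] = 4

4


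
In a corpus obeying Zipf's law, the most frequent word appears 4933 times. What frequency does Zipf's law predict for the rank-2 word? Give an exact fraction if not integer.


Zipf's law: freq(rank) = f1 / rank
f1 = 4933, rank = 2
freq = 4933 / 2
GCD(4933, 2) = 1
Simplified: 4933/2

4933/2


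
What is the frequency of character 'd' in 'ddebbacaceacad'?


Scanning 'ddebbacaceacad' for 'd':
  Position 0: 'd' -> MATCH (count: 1)
  Position 1: 'd' -> MATCH (count: 2)
  Position 13: 'd' -> MATCH (count: 3)
Total occurrences of 'd': 3

3
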